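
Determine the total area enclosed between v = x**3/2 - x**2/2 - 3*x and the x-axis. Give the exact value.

The curve meets the x-axis where x**3/2 - x**2/2 - 3*x = 0, i.e. x*(x - 3)*(x + 2)/2 = 0, at x = -2, 0, 3.
On [-2, 0] the curve lies above the axis; ∫[-2,0] (x**3/2 - x**2/2 - 3*x) dx = 8/3, giving area 8/3.
On [0, 3] the curve lies below the axis; ∫[0,3] (x**3/2 - x**2/2 - 3*x) dx = -63/8, giving area 63/8.
Total area = 8/3 + 63/8 = 253/24.

253/24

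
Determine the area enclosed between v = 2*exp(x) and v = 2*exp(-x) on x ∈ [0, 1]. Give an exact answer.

-4 + 2*exp(-1) + 2*exp(1)

On [0, 1], (2*exp(x)) - (2*exp(-x)) = 2*exp(x) - 2*exp(-x) is ≥ 0 throughout, so the area is a single integral of |2*exp(x) - 2*exp(-x)|.
∫[0,1] (2*exp(x) - 2*exp(-x)) dx = -4 + 2*exp(-1) + 2*exp(1).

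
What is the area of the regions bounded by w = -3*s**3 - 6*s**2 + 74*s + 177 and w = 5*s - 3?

Set the curves equal: -3*s**3 - 6*s**2 + 74*s + 177 = 5*s - 3, so -3*s**3 - 6*s**2 + 69*s + 180 = 0, which factors as -3*(s - 5)*(s + 3)*(s + 4) = 0. The curves meet at s = -4, -3, 5.
On [-4, -3], w = 5*s - 3 is on top; that piece has area ∫[-4,-3] (-(-3*s**3 - 6*s**2 + 69*s + 180)) ds = 17/4.
On [-3, 5], w = -3*s**3 - 6*s**2 + 74*s + 177 is on top; that piece has area ∫[-3,5] (-3*s**3 - 6*s**2 + 69*s + 180) ds = 1280.
Total enclosed area = 17/4 + 1280 = 5137/4.

5137/4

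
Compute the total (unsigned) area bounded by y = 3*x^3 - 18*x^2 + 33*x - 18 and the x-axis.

3/2

The curve meets the x-axis where 3*x^3 - 18*x^2 + 33*x - 18 = 0, i.e. 3*(x - 3)*(x - 2)*(x - 1) = 0, at x = 1, 2, 3.
On [1, 2] the curve lies above the axis; ∫[1,2] (3*x^3 - 18*x^2 + 33*x - 18) dx = 3/4, giving area 3/4.
On [2, 3] the curve lies below the axis; ∫[2,3] (3*x^3 - 18*x^2 + 33*x - 18) dx = -3/4, giving area 3/4.
Total area = 3/4 + 3/4 = 3/2.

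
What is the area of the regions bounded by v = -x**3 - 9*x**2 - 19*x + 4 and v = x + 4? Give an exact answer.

131/4

Set the curves equal: -x**3 - 9*x**2 - 19*x + 4 = x + 4, so -x**3 - 9*x**2 - 20*x = 0, which factors as -x*(x + 4)*(x + 5) = 0. The curves meet at x = -5, -4, 0.
On [-5, -4], v = x + 4 is on top; that piece has area ∫[-5,-4] (-(-x**3 - 9*x**2 - 20*x)) dx = 3/4.
On [-4, 0], v = -x**3 - 9*x**2 - 19*x + 4 is on top; that piece has area ∫[-4,0] (-x**3 - 9*x**2 - 20*x) dx = 32.
Total enclosed area = 3/4 + 32 = 131/4.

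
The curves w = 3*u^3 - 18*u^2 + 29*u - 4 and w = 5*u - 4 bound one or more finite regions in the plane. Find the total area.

Set the curves equal: 3*u^3 - 18*u^2 + 29*u - 4 = 5*u - 4, so 3*u^3 - 18*u^2 + 24*u = 0, which factors as 3*u*(u - 4)*(u - 2) = 0. The curves meet at u = 0, 2, 4.
On [0, 2], w = 3*u^3 - 18*u^2 + 29*u - 4 is on top; that piece has area ∫[0,2] (3*u^3 - 18*u^2 + 24*u) du = 12.
On [2, 4], w = 5*u - 4 is on top; that piece has area ∫[2,4] (-(3*u^3 - 18*u^2 + 24*u)) du = 12.
Total enclosed area = 12 + 12 = 24.

24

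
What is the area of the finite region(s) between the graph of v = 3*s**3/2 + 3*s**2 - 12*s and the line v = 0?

74

The curve meets the s-axis where 3*s**3/2 + 3*s**2 - 12*s = 0, i.e. 3*s*(s - 2)*(s + 4)/2 = 0, at s = -4, 0, 2.
On [-4, 0] the curve lies above the axis; ∫[-4,0] (3*s**3/2 + 3*s**2 - 12*s) ds = 64, giving area 64.
On [0, 2] the curve lies below the axis; ∫[0,2] (3*s**3/2 + 3*s**2 - 12*s) ds = -10, giving area 10.
Total area = 64 + 10 = 74.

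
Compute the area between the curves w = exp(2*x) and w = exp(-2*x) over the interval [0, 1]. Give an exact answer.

-1 + exp(-2)/2 + exp(2)/2

On [0, 1], (exp(2*x)) - (exp(-2*x)) = exp(2*x) - exp(-2*x) is ≥ 0 throughout, so the area is a single integral of |exp(2*x) - exp(-2*x)|.
∫[0,1] (exp(2*x) - exp(-2*x)) dx = -1 + exp(-2)/2 + exp(2)/2.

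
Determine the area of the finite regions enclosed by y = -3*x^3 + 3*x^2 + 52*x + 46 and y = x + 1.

568

Set the curves equal: -3*x^3 + 3*x^2 + 52*x + 46 = x + 1, so -3*x^3 + 3*x^2 + 51*x + 45 = 0, which factors as -3*(x - 5)*(x + 1)*(x + 3) = 0. The curves meet at x = -3, -1, 5.
On [-3, -1], y = x + 1 is on top; that piece has area ∫[-3,-1] (-(-3*x^3 + 3*x^2 + 51*x + 45)) dx = 28.
On [-1, 5], y = -3*x^3 + 3*x^2 + 52*x + 46 is on top; that piece has area ∫[-1,5] (-3*x^3 + 3*x^2 + 51*x + 45) dx = 540.
Total enclosed area = 28 + 540 = 568.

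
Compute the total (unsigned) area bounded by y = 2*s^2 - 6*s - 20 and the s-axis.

The curve meets the s-axis where 2*s^2 - 6*s - 20 = 0, i.e. 2*(s - 5)*(s + 2) = 0, at s = -2, 5.
On [-2, 5] the curve lies below the axis; ∫[-2,5] (2*s^2 - 6*s - 20) ds = -343/3, giving area 343/3.

343/3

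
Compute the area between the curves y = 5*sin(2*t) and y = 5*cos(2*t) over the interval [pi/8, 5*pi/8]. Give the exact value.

On [pi/8, 5*pi/8], (5*sin(2*t)) - (5*cos(2*t)) = 5*sin(2*t) - 5*cos(2*t) is ≥ 0 throughout, so the area is a single integral of |5*sin(2*t) - 5*cos(2*t)|.
∫[pi/8,5*pi/8] (5*sin(2*t) - 5*cos(2*t)) dt = 5*sqrt(2).

5*sqrt(2)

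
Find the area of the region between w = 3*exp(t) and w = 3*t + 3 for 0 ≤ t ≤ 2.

On [0, 2], (3*exp(t)) - (3*t + 3) = -3*t + 3*exp(t) - 3 is ≥ 0 throughout, so the area is a single integral of |-3*t + 3*exp(t) - 3|.
∫[0,2] (-3*t + 3*exp(t) - 3) dt = -15 + 3*exp(2).

-15 + 3*exp(2)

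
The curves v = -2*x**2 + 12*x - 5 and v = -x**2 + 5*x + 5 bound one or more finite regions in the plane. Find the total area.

Set the curves equal: -2*x**2 + 12*x - 5 = -x**2 + 5*x + 5, so -x**2 + 7*x - 10 = 0, which factors as -(x - 5)*(x - 2) = 0. The curves meet at x = 2, 5.
On [2, 5], v = -2*x**2 + 12*x - 5 is on top; that piece has area ∫[2,5] (-x**2 + 7*x - 10) dx = 9/2.

9/2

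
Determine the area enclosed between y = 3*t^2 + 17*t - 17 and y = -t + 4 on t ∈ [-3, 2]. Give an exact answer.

141

The difference (3*t^2 + 17*t - 17) - (-t + 4) = 3*t^2 + 18*t - 21 changes sign at t = 1 inside [-3, 2], so split the integral there.
∫[-3,1] (3*t^2 + 18*t - 21) dt = -128; the area of that piece is 128.
∫[1,2] (3*t^2 + 18*t - 21) dt = 13.
Total area = 128 + 13 = 141.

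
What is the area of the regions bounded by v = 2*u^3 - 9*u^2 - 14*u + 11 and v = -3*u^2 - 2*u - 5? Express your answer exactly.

81

Set the curves equal: 2*u^3 - 9*u^2 - 14*u + 11 = -3*u^2 - 2*u - 5, so 2*u^3 - 6*u^2 - 12*u + 16 = 0, which factors as 2*(u - 4)*(u - 1)*(u + 2) = 0. The curves meet at u = -2, 1, 4.
On [-2, 1], v = 2*u^3 - 9*u^2 - 14*u + 11 is on top; that piece has area ∫[-2,1] (2*u^3 - 6*u^2 - 12*u + 16) du = 81/2.
On [1, 4], v = -3*u^2 - 2*u - 5 is on top; that piece has area ∫[1,4] (-(2*u^3 - 6*u^2 - 12*u + 16)) du = 81/2.
Total enclosed area = 81/2 + 81/2 = 81.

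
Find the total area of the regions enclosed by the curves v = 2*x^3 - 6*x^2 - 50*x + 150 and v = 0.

Set the curves equal: 2*x^3 - 6*x^2 - 50*x + 150 = 0, so 2*x^3 - 6*x^2 - 50*x + 150 = 0, which factors as 2*(x - 5)*(x - 3)*(x + 5) = 0. The curves meet at x = -5, 3, 5.
On [-5, 3], v = 2*x^3 - 6*x^2 - 50*x + 150 is on top; that piece has area ∫[-5,3] (2*x^3 - 6*x^2 - 50*x + 150) dx = 1024.
On [3, 5], v = 0 is on top; that piece has area ∫[3,5] (-(2*x^3 - 6*x^2 - 50*x + 150)) dx = 24.
Total enclosed area = 1024 + 24 = 1048.

1048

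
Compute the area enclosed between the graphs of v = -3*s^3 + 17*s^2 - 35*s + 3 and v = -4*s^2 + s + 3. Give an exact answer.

71/2

Set the curves equal: -3*s^3 + 17*s^2 - 35*s + 3 = -4*s^2 + s + 3, so -3*s^3 + 21*s^2 - 36*s = 0, which factors as -3*s*(s - 4)*(s - 3) = 0. The curves meet at s = 0, 3, 4.
On [0, 3], v = -4*s^2 + s + 3 is on top; that piece has area ∫[0,3] (-(-3*s^3 + 21*s^2 - 36*s)) ds = 135/4.
On [3, 4], v = -3*s^3 + 17*s^2 - 35*s + 3 is on top; that piece has area ∫[3,4] (-3*s^3 + 21*s^2 - 36*s) ds = 7/4.
Total enclosed area = 135/4 + 7/4 = 71/2.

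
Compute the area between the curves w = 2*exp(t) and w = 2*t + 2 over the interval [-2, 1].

-3 - 2*exp(-2) + 2*exp(1)

On [-2, 1], (2*exp(t)) - (2*t + 2) = -2*t + 2*exp(t) - 2 is ≥ 0 throughout, so the area is a single integral of |-2*t + 2*exp(t) - 2|.
∫[-2,1] (-2*t + 2*exp(t) - 2) dt = -3 - 2*exp(-2) + 2*exp(1).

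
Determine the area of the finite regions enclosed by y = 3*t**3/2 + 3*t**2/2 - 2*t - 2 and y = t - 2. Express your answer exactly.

Set the curves equal: 3*t**3/2 + 3*t**2/2 - 2*t - 2 = t - 2, so 3*t**3/2 + 3*t**2/2 - 3*t = 0, which factors as 3*t*(t - 1)*(t + 2)/2 = 0. The curves meet at t = -2, 0, 1.
On [-2, 0], y = 3*t**3/2 + 3*t**2/2 - 2*t - 2 is on top; that piece has area ∫[-2,0] (3*t**3/2 + 3*t**2/2 - 3*t) dt = 4.
On [0, 1], y = t - 2 is on top; that piece has area ∫[0,1] (-(3*t**3/2 + 3*t**2/2 - 3*t)) dt = 5/8.
Total enclosed area = 4 + 5/8 = 37/8.

37/8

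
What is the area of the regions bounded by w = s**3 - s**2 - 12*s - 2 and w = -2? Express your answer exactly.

937/12

Set the curves equal: s**3 - s**2 - 12*s - 2 = -2, so s**3 - s**2 - 12*s = 0, which factors as s*(s - 4)*(s + 3) = 0. The curves meet at s = -3, 0, 4.
On [-3, 0], w = s**3 - s**2 - 12*s - 2 is on top; that piece has area ∫[-3,0] (s**3 - s**2 - 12*s) ds = 99/4.
On [0, 4], w = -2 is on top; that piece has area ∫[0,4] (-(s**3 - s**2 - 12*s)) ds = 160/3.
Total enclosed area = 99/4 + 160/3 = 937/12.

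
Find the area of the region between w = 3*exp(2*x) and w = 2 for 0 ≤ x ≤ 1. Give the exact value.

On [0, 1], (3*exp(2*x)) - (2) = 3*exp(2*x) - 2 is ≥ 0 throughout, so the area is a single integral of |3*exp(2*x) - 2|.
∫[0,1] (3*exp(2*x) - 2) dx = -7/2 + 3*exp(2)/2.

-7/2 + 3*exp(2)/2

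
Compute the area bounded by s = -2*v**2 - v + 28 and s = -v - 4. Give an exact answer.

Both boundary curves give s as a function of v, so integrate with respect to v. Setting them equal: -2*v**2 + 32 = 0, i.e. -2*(v - 4)*(v + 4) = 0, so they meet at v = -4, 4.
For v in [-4, 4], s = -2*v**2 - v + 28 is on the right; area = ∫[-4,4] (-2*v**2 + 32) dv = 512/3.

512/3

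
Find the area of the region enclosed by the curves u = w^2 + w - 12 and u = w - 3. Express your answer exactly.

Both boundary curves give u as a function of w, so integrate with respect to w. Setting them equal: w^2 - 9 = 0, i.e. (w - 3)*(w + 3) = 0, so they meet at w = -3, 3.
For w in [-3, 3], u = w^2 + w - 12 is on the left; area = ∫[-3,3] (-(w^2 - 9)) dw = 36.

36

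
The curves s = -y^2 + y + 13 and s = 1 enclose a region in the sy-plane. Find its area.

Both boundary curves give s as a function of y, so integrate with respect to y. Setting them equal: -y^2 + y + 12 = 0, i.e. -(y - 4)*(y + 3) = 0, so they meet at y = -3, 4.
For y in [-3, 4], s = -y^2 + y + 13 is on the right; area = ∫[-3,4] (-y^2 + y + 12) dy = 343/6.

343/6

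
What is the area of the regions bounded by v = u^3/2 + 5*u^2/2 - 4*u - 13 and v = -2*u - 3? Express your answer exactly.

Set the curves equal: u^3/2 + 5*u^2/2 - 4*u - 13 = -2*u - 3, so u^3/2 + 5*u^2/2 - 2*u - 10 = 0, which factors as (u - 2)*(u + 2)*(u + 5)/2 = 0. The curves meet at u = -5, -2, 2.
On [-5, -2], v = u^3/2 + 5*u^2/2 - 4*u - 13 is on top; that piece has area ∫[-5,-2] (u^3/2 + 5*u^2/2 - 2*u - 10) du = 99/8.
On [-2, 2], v = -2*u - 3 is on top; that piece has area ∫[-2,2] (-(u^3/2 + 5*u^2/2 - 2*u - 10)) du = 80/3.
Total enclosed area = 99/8 + 80/3 = 937/24.

937/24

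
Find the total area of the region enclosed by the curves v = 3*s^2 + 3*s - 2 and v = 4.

27/2

Set the curves equal: 3*s^2 + 3*s - 2 = 4, so 3*s^2 + 3*s - 6 = 0, which factors as 3*(s - 1)*(s + 2) = 0. The curves meet at s = -2, 1.
On [-2, 1], v = 4 is on top; that piece has area ∫[-2,1] (-(3*s^2 + 3*s - 6)) ds = 27/2.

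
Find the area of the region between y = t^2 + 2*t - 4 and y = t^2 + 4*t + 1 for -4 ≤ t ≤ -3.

On [-4, -3], (t^2 + 2*t - 4) - (t^2 + 4*t + 1) = -2*t - 5 is ≥ 0 throughout, so the area is a single integral of |-2*t - 5|.
∫[-4,-3] (-2*t - 5) dt = 2.

2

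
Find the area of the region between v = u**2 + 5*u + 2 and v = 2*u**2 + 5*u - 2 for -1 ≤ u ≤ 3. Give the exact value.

The difference (u**2 + 5*u + 2) - (2*u**2 + 5*u - 2) = -u**2 + 4 changes sign at u = 2 inside [-1, 3], so split the integral there.
∫[-1,2] (-u**2 + 4) du = 9.
∫[2,3] (-u**2 + 4) du = -7/3; the area of that piece is 7/3.
Total area = 9 + 7/3 = 34/3.

34/3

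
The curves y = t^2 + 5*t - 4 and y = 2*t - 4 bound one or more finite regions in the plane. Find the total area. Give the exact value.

9/2

Set the curves equal: t^2 + 5*t - 4 = 2*t - 4, so t^2 + 3*t = 0, which factors as t*(t + 3) = 0. The curves meet at t = -3, 0.
On [-3, 0], y = 2*t - 4 is on top; that piece has area ∫[-3,0] (-(t^2 + 3*t)) dt = 9/2.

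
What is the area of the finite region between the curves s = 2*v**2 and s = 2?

8/3

Both boundary curves give s as a function of v, so integrate with respect to v. Setting them equal: 2*v**2 - 2 = 0, i.e. 2*(v - 1)*(v + 1) = 0, so they meet at v = -1, 1.
For v in [-1, 1], s = 2*v**2 is on the left; area = ∫[-1,1] (-(2*v**2 - 2)) dv = 8/3.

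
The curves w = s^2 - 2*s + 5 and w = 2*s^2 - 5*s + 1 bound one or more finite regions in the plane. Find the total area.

Set the curves equal: s^2 - 2*s + 5 = 2*s^2 - 5*s + 1, so -s^2 + 3*s + 4 = 0, which factors as -(s - 4)*(s + 1) = 0. The curves meet at s = -1, 4.
On [-1, 4], w = s^2 - 2*s + 5 is on top; that piece has area ∫[-1,4] (-s^2 + 3*s + 4) ds = 125/6.

125/6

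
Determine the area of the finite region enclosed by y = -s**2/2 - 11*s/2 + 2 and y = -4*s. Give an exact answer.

Set the curves equal: -s**2/2 - 11*s/2 + 2 = -4*s, so -s**2/2 - 3*s/2 + 2 = 0, which factors as -(s - 1)*(s + 4)/2 = 0. The curves meet at s = -4, 1.
On [-4, 1], y = -s**2/2 - 11*s/2 + 2 is on top; that piece has area ∫[-4,1] (-s**2/2 - 3*s/2 + 2) ds = 125/12.

125/12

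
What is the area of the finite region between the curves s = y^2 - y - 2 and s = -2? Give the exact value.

1/6

Both boundary curves give s as a function of y, so integrate with respect to y. Setting them equal: y^2 - y = 0, i.e. y*(y - 1) = 0, so they meet at y = 0, 1.
For y in [0, 1], s = y^2 - y - 2 is on the left; area = ∫[0,1] (-(y^2 - y)) dy = 1/6.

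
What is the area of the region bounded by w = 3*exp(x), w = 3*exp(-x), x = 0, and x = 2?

-6 + 3*exp(-2) + 3*exp(2)

On [0, 2], (3*exp(x)) - (3*exp(-x)) = 3*exp(x) - 3*exp(-x) is ≥ 0 throughout, so the area is a single integral of |3*exp(x) - 3*exp(-x)|.
∫[0,2] (3*exp(x) - 3*exp(-x)) dx = -6 + 3*exp(-2) + 3*exp(2).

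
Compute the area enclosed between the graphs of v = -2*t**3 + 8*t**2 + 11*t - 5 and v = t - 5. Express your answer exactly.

Set the curves equal: -2*t**3 + 8*t**2 + 11*t - 5 = t - 5, so -2*t**3 + 8*t**2 + 10*t = 0, which factors as -2*t*(t - 5)*(t + 1) = 0. The curves meet at t = -1, 0, 5.
On [-1, 0], v = t - 5 is on top; that piece has area ∫[-1,0] (-(-2*t**3 + 8*t**2 + 10*t)) dt = 11/6.
On [0, 5], v = -2*t**3 + 8*t**2 + 11*t - 5 is on top; that piece has area ∫[0,5] (-2*t**3 + 8*t**2 + 10*t) dt = 875/6.
Total enclosed area = 11/6 + 875/6 = 443/3.

443/3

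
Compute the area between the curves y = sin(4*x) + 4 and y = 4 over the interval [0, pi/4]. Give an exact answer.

1/2

On [0, pi/4], (sin(4*x) + 4) - (4) = sin(4*x) is ≥ 0 throughout, so the area is a single integral of |sin(4*x)|.
∫[0,pi/4] (sin(4*x)) dx = 1/2.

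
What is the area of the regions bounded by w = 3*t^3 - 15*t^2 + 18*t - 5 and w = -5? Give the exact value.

37/4

Set the curves equal: 3*t^3 - 15*t^2 + 18*t - 5 = -5, so 3*t^3 - 15*t^2 + 18*t = 0, which factors as 3*t*(t - 3)*(t - 2) = 0. The curves meet at t = 0, 2, 3.
On [0, 2], w = 3*t^3 - 15*t^2 + 18*t - 5 is on top; that piece has area ∫[0,2] (3*t^3 - 15*t^2 + 18*t) dt = 8.
On [2, 3], w = -5 is on top; that piece has area ∫[2,3] (-(3*t^3 - 15*t^2 + 18*t)) dt = 5/4.
Total enclosed area = 8 + 5/4 = 37/4.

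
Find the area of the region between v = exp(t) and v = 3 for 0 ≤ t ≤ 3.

-14 + 6*log(3) + exp(3)

The difference (exp(t)) - (3) = exp(t) - 3 changes sign at t = log(3) inside [0, 3], so split the integral there.
∫[0,log(3)] (exp(t) - 3) dt = 2 - log(27); the area of that piece is -2 + log(27).
∫[log(3),3] (exp(t) - 3) dt = -12 + 3*log(3) + exp(3).
Total area = (-2 + log(27)) + (-12 + 3*log(3) + exp(3)) = -14 + 6*log(3) + exp(3).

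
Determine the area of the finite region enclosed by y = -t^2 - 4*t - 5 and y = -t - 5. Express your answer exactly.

9/2

Set the curves equal: -t^2 - 4*t - 5 = -t - 5, so -t^2 - 3*t = 0, which factors as -t*(t + 3) = 0. The curves meet at t = -3, 0.
On [-3, 0], y = -t^2 - 4*t - 5 is on top; that piece has area ∫[-3,0] (-t^2 - 3*t) dt = 9/2.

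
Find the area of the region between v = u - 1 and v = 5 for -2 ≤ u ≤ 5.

On [-2, 5], (u - 1) - (5) = u - 6 is ≤ 0 throughout, so the area is a single integral of |u - 6|.
∫[-2,5] (u - 6) du = -63/2; the area of that piece is 63/2.

63/2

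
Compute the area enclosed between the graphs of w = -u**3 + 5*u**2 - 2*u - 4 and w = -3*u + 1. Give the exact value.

148/3

Set the curves equal: -u**3 + 5*u**2 - 2*u - 4 = -3*u + 1, so -u**3 + 5*u**2 + u - 5 = 0, which factors as -(u - 5)*(u - 1)*(u + 1) = 0. The curves meet at u = -1, 1, 5.
On [-1, 1], w = -3*u + 1 is on top; that piece has area ∫[-1,1] (-(-u**3 + 5*u**2 + u - 5)) du = 20/3.
On [1, 5], w = -u**3 + 5*u**2 - 2*u - 4 is on top; that piece has area ∫[1,5] (-u**3 + 5*u**2 + u - 5) du = 128/3.
Total enclosed area = 20/3 + 128/3 = 148/3.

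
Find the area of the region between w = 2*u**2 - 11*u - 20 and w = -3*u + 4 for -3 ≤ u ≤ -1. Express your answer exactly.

The difference (2*u**2 - 11*u - 20) - (-3*u + 4) = 2*u**2 - 8*u - 24 changes sign at u = -2 inside [-3, -1], so split the integral there.
∫[-3,-2] (2*u**2 - 8*u - 24) du = 26/3.
∫[-2,-1] (2*u**2 - 8*u - 24) du = -22/3; the area of that piece is 22/3.
Total area = 26/3 + 22/3 = 16.

16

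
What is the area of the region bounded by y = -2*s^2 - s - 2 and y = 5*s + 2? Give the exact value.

1/3

Set the curves equal: -2*s^2 - s - 2 = 5*s + 2, so -2*s^2 - 6*s - 4 = 0, which factors as -2*(s + 1)*(s + 2) = 0. The curves meet at s = -2, -1.
On [-2, -1], y = -2*s^2 - s - 2 is on top; that piece has area ∫[-2,-1] (-2*s^2 - 6*s - 4) ds = 1/3.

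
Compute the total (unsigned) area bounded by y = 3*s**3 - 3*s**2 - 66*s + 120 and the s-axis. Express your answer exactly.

The curve meets the s-axis where 3*s**3 - 3*s**2 - 66*s + 120 = 0, i.e. 3*(s - 4)*(s - 2)*(s + 5) = 0, at s = -5, 2, 4.
On [-5, 2] the curve lies above the axis; ∫[-5,2] (3*s**3 - 3*s**2 - 66*s + 120) ds = 3773/4, giving area 3773/4.
On [2, 4] the curve lies below the axis; ∫[2,4] (3*s**3 - 3*s**2 - 66*s + 120) ds = -32, giving area 32.
Total area = 3773/4 + 32 = 3901/4.

3901/4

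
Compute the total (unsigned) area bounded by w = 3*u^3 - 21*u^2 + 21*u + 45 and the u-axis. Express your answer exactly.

148

The curve meets the u-axis where 3*u^3 - 21*u^2 + 21*u + 45 = 0, i.e. 3*(u - 5)*(u - 3)*(u + 1) = 0, at u = -1, 3, 5.
On [-1, 3] the curve lies above the axis; ∫[-1,3] (3*u^3 - 21*u^2 + 21*u + 45) du = 128, giving area 128.
On [3, 5] the curve lies below the axis; ∫[3,5] (3*u^3 - 21*u^2 + 21*u + 45) du = -20, giving area 20.
Total area = 128 + 20 = 148.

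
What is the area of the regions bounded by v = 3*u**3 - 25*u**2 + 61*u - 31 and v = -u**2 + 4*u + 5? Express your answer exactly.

Set the curves equal: 3*u**3 - 25*u**2 + 61*u - 31 = -u**2 + 4*u + 5, so 3*u**3 - 24*u**2 + 57*u - 36 = 0, which factors as 3*(u - 4)*(u - 3)*(u - 1) = 0. The curves meet at u = 1, 3, 4.
On [1, 3], v = 3*u**3 - 25*u**2 + 61*u - 31 is on top; that piece has area ∫[1,3] (3*u**3 - 24*u**2 + 57*u - 36) du = 8.
On [3, 4], v = -u**2 + 4*u + 5 is on top; that piece has area ∫[3,4] (-(3*u**3 - 24*u**2 + 57*u - 36)) du = 5/4.
Total enclosed area = 8 + 5/4 = 37/4.

37/4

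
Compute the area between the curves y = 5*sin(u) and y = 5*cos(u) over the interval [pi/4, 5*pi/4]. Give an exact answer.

On [pi/4, 5*pi/4], (5*sin(u)) - (5*cos(u)) = 5*sin(u) - 5*cos(u) is ≥ 0 throughout, so the area is a single integral of |5*sin(u) - 5*cos(u)|.
∫[pi/4,5*pi/4] (5*sin(u) - 5*cos(u)) du = 10*sqrt(2).

10*sqrt(2)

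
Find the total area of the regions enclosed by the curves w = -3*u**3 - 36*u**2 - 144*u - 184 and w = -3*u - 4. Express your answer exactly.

Set the curves equal: -3*u**3 - 36*u**2 - 144*u - 184 = -3*u - 4, so -3*u**3 - 36*u**2 - 141*u - 180 = 0, which factors as -3*(u + 3)*(u + 4)*(u + 5) = 0. The curves meet at u = -5, -4, -3.
On [-5, -4], w = -3*u - 4 is on top; that piece has area ∫[-5,-4] (-(-3*u**3 - 36*u**2 - 141*u - 180)) du = 3/4.
On [-4, -3], w = -3*u**3 - 36*u**2 - 144*u - 184 is on top; that piece has area ∫[-4,-3] (-3*u**3 - 36*u**2 - 141*u - 180) du = 3/4.
Total enclosed area = 3/4 + 3/4 = 3/2.

3/2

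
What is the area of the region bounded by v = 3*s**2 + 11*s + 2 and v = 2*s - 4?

1/2

Set the curves equal: 3*s**2 + 11*s + 2 = 2*s - 4, so 3*s**2 + 9*s + 6 = 0, which factors as 3*(s + 1)*(s + 2) = 0. The curves meet at s = -2, -1.
On [-2, -1], v = 2*s - 4 is on top; that piece has area ∫[-2,-1] (-(3*s**2 + 9*s + 6)) ds = 1/2.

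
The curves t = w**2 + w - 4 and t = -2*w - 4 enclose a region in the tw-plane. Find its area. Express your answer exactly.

Both boundary curves give t as a function of w, so integrate with respect to w. Setting them equal: w**2 + 3*w = 0, i.e. w*(w + 3) = 0, so they meet at w = -3, 0.
For w in [-3, 0], t = w**2 + w - 4 is on the left; area = ∫[-3,0] (-(w**2 + 3*w)) dw = 9/2.

9/2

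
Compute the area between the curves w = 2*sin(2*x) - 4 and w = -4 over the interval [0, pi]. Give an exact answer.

The difference (2*sin(2*x) - 4) - (-4) = 2*sin(2*x) changes sign at x = pi/2 inside [0, pi], so split the integral there.
∫[0,pi/2] (2*sin(2*x)) dx = 2.
∫[pi/2,pi] (2*sin(2*x)) dx = -2; the area of that piece is 2.
Total area = 2 + 2 = 4.

4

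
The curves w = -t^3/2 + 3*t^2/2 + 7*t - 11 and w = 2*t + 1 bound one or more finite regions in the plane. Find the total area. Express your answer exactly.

407/8

Set the curves equal: -t^3/2 + 3*t^2/2 + 7*t - 11 = 2*t + 1, so -t^3/2 + 3*t^2/2 + 5*t - 12 = 0, which factors as -(t - 4)*(t - 2)*(t + 3)/2 = 0. The curves meet at t = -3, 2, 4.
On [-3, 2], w = 2*t + 1 is on top; that piece has area ∫[-3,2] (-(-t^3/2 + 3*t^2/2 + 5*t - 12)) dt = 375/8.
On [2, 4], w = -t^3/2 + 3*t^2/2 + 7*t - 11 is on top; that piece has area ∫[2,4] (-t^3/2 + 3*t^2/2 + 5*t - 12) dt = 4.
Total enclosed area = 375/8 + 4 = 407/8.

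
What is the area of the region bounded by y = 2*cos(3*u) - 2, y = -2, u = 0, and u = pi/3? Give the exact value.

4/3

The difference (2*cos(3*u) - 2) - (-2) = 2*cos(3*u) changes sign at u = pi/6 inside [0, pi/3], so split the integral there.
∫[0,pi/6] (2*cos(3*u)) du = 2/3.
∫[pi/6,pi/3] (2*cos(3*u)) du = -2/3; the area of that piece is 2/3.
Total area = 2/3 + 2/3 = 4/3.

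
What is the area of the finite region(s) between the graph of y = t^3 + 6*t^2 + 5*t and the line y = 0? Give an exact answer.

131/4

The curve meets the t-axis where t^3 + 6*t^2 + 5*t = 0, i.e. t*(t + 1)*(t + 5) = 0, at t = -5, -1, 0.
On [-5, -1] the curve lies above the axis; ∫[-5,-1] (t^3 + 6*t^2 + 5*t) dt = 32, giving area 32.
On [-1, 0] the curve lies below the axis; ∫[-1,0] (t^3 + 6*t^2 + 5*t) dt = -3/4, giving area 3/4.
Total area = 32 + 3/4 = 131/4.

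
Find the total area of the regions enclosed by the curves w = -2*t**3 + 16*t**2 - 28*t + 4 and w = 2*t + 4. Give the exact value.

Set the curves equal: -2*t**3 + 16*t**2 - 28*t + 4 = 2*t + 4, so -2*t**3 + 16*t**2 - 30*t = 0, which factors as -2*t*(t - 5)*(t - 3) = 0. The curves meet at t = 0, 3, 5.
On [0, 3], w = 2*t + 4 is on top; that piece has area ∫[0,3] (-(-2*t**3 + 16*t**2 - 30*t)) dt = 63/2.
On [3, 5], w = -2*t**3 + 16*t**2 - 28*t + 4 is on top; that piece has area ∫[3,5] (-2*t**3 + 16*t**2 - 30*t) dt = 32/3.
Total enclosed area = 63/2 + 32/3 = 253/6.

253/6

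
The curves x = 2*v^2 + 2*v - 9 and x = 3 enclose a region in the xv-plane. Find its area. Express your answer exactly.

Both boundary curves give x as a function of v, so integrate with respect to v. Setting them equal: 2*v^2 + 2*v - 12 = 0, i.e. 2*(v - 2)*(v + 3) = 0, so they meet at v = -3, 2.
For v in [-3, 2], x = 2*v^2 + 2*v - 9 is on the left; area = ∫[-3,2] (-(2*v^2 + 2*v - 12)) dv = 125/3.

125/3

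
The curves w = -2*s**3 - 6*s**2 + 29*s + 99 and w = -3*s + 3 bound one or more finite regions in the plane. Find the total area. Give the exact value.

517

Set the curves equal: -2*s**3 - 6*s**2 + 29*s + 99 = -3*s + 3, so -2*s**3 - 6*s**2 + 32*s + 96 = 0, which factors as -2*(s - 4)*(s + 3)*(s + 4) = 0. The curves meet at s = -4, -3, 4.
On [-4, -3], w = -3*s + 3 is on top; that piece has area ∫[-4,-3] (-(-2*s**3 - 6*s**2 + 32*s + 96)) ds = 5/2.
On [-3, 4], w = -2*s**3 - 6*s**2 + 29*s + 99 is on top; that piece has area ∫[-3,4] (-2*s**3 - 6*s**2 + 32*s + 96) ds = 1029/2.
Total enclosed area = 5/2 + 1029/2 = 517.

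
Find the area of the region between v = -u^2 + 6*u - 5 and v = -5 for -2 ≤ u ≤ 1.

The difference (-u^2 + 6*u - 5) - (-5) = -u^2 + 6*u changes sign at u = 0 inside [-2, 1], so split the integral there.
∫[-2,0] (-u^2 + 6*u) du = -44/3; the area of that piece is 44/3.
∫[0,1] (-u^2 + 6*u) du = 8/3.
Total area = 44/3 + 8/3 = 52/3.

52/3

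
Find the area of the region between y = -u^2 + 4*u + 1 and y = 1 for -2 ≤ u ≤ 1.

The difference (-u^2 + 4*u + 1) - (1) = -u^2 + 4*u changes sign at u = 0 inside [-2, 1], so split the integral there.
∫[-2,0] (-u^2 + 4*u) du = -32/3; the area of that piece is 32/3.
∫[0,1] (-u^2 + 4*u) du = 5/3.
Total area = 32/3 + 5/3 = 37/3.

37/3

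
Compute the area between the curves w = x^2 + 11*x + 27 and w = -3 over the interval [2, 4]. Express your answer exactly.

On [2, 4], (x^2 + 11*x + 27) - (-3) = x^2 + 11*x + 30 is ≥ 0 throughout, so the area is a single integral of |x^2 + 11*x + 30|.
∫[2,4] (x^2 + 11*x + 30) dx = 434/3.

434/3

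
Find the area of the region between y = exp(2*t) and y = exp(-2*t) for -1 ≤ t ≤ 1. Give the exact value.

The difference (exp(2*t)) - (exp(-2*t)) = exp(2*t) - exp(-2*t) changes sign at t = 0 inside [-1, 1], so split the integral there.
∫[-1,0] (exp(2*t) - exp(-2*t)) dt = -exp(2)/2 - exp(-2)/2 + 1; the area of that piece is -1 + exp(-2)/2 + exp(2)/2.
∫[0,1] (exp(2*t) - exp(-2*t)) dt = -1 + exp(-2)/2 + exp(2)/2.
Total area = (-1 + exp(-2)/2 + exp(2)/2) + (-1 + exp(-2)/2 + exp(2)/2) = -2 + exp(-2) + exp(2).

-2 + exp(-2) + exp(2)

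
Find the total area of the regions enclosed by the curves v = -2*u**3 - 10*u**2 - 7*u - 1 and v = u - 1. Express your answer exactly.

71/3

Set the curves equal: -2*u**3 - 10*u**2 - 7*u - 1 = u - 1, so -2*u**3 - 10*u**2 - 8*u = 0, which factors as -2*u*(u + 1)*(u + 4) = 0. The curves meet at u = -4, -1, 0.
On [-4, -1], v = u - 1 is on top; that piece has area ∫[-4,-1] (-(-2*u**3 - 10*u**2 - 8*u)) du = 45/2.
On [-1, 0], v = -2*u**3 - 10*u**2 - 7*u - 1 is on top; that piece has area ∫[-1,0] (-2*u**3 - 10*u**2 - 8*u) du = 7/6.
Total enclosed area = 45/2 + 7/6 = 71/3.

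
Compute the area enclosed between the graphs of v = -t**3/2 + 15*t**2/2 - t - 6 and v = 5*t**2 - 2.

253/24

Set the curves equal: -t**3/2 + 15*t**2/2 - t - 6 = 5*t**2 - 2, so -t**3/2 + 5*t**2/2 - t - 4 = 0, which factors as -(t - 4)*(t - 2)*(t + 1)/2 = 0. The curves meet at t = -1, 2, 4.
On [-1, 2], v = 5*t**2 - 2 is on top; that piece has area ∫[-1,2] (-(-t**3/2 + 5*t**2/2 - t - 4)) dt = 63/8.
On [2, 4], v = -t**3/2 + 15*t**2/2 - t - 6 is on top; that piece has area ∫[2,4] (-t**3/2 + 5*t**2/2 - t - 4) dt = 8/3.
Total enclosed area = 63/8 + 8/3 = 253/24.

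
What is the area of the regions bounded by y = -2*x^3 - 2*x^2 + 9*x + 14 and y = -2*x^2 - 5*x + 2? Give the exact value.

Set the curves equal: -2*x^3 - 2*x^2 + 9*x + 14 = -2*x^2 - 5*x + 2, so -2*x^3 + 14*x + 12 = 0, which factors as -2*(x - 3)*(x + 1)*(x + 2) = 0. The curves meet at x = -2, -1, 3.
On [-2, -1], y = -2*x^2 - 5*x + 2 is on top; that piece has area ∫[-2,-1] (-(-2*x^3 + 14*x + 12)) dx = 3/2.
On [-1, 3], y = -2*x^3 - 2*x^2 + 9*x + 14 is on top; that piece has area ∫[-1,3] (-2*x^3 + 14*x + 12) dx = 64.
Total enclosed area = 3/2 + 64 = 131/2.

131/2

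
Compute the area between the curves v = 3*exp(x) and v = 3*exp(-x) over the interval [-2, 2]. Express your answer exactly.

The difference (3*exp(x)) - (3*exp(-x)) = 3*exp(x) - 3*exp(-x) changes sign at x = 0 inside [-2, 2], so split the integral there.
∫[-2,0] (3*exp(x) - 3*exp(-x)) dx = -3*exp(2) - 3*exp(-2) + 6; the area of that piece is -6 + 3*exp(-2) + 3*exp(2).
∫[0,2] (3*exp(x) - 3*exp(-x)) dx = -6 + 3*exp(-2) + 3*exp(2).
Total area = (-6 + 3*exp(-2) + 3*exp(2)) + (-6 + 3*exp(-2) + 3*exp(2)) = -12 + 6*exp(-2) + 6*exp(2).

-12 + 6*exp(-2) + 6*exp(2)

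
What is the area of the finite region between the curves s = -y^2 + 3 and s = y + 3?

1/6

Both boundary curves give s as a function of y, so integrate with respect to y. Setting them equal: -y^2 - y = 0, i.e. -y*(y + 1) = 0, so they meet at y = -1, 0.
For y in [-1, 0], s = -y^2 + 3 is on the right; area = ∫[-1,0] (-y^2 - y) dy = 1/6.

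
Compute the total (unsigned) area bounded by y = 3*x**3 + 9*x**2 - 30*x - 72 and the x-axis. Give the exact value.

1221/4

The curve meets the x-axis where 3*x**3 + 9*x**2 - 30*x - 72 = 0, i.e. 3*(x - 3)*(x + 2)*(x + 4) = 0, at x = -4, -2, 3.
On [-4, -2] the curve lies above the axis; ∫[-4,-2] (3*x**3 + 9*x**2 - 30*x - 72) dx = 24, giving area 24.
On [-2, 3] the curve lies below the axis; ∫[-2,3] (3*x**3 + 9*x**2 - 30*x - 72) dx = -1125/4, giving area 1125/4.
Total area = 24 + 1125/4 = 1221/4.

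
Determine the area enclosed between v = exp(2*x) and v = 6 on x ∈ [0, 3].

The difference (exp(2*x)) - (6) = exp(2*x) - 6 changes sign at x = log(6)/2 inside [0, 3], so split the integral there.
∫[0,log(6)/2] (exp(2*x) - 6) dx = 5/2 - log(216); the area of that piece is -5/2 + log(216).
∫[log(6)/2,3] (exp(2*x) - 6) dx = -21 + 3*log(6) + exp(6)/2.
Total area = (-5/2 + log(216)) + (-21 + 3*log(6) + exp(6)/2) = -47/2 + 6*log(6) + exp(6)/2.

-47/2 + 6*log(6) + exp(6)/2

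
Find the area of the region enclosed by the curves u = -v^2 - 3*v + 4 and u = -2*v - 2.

125/6

Both boundary curves give u as a function of v, so integrate with respect to v. Setting them equal: -v^2 - v + 6 = 0, i.e. -(v - 2)*(v + 3) = 0, so they meet at v = -3, 2.
For v in [-3, 2], u = -v^2 - 3*v + 4 is on the right; area = ∫[-3,2] (-v^2 - v + 6) dv = 125/6.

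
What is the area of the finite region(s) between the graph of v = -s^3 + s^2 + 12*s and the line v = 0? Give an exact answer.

The curve meets the s-axis where -s^3 + s^2 + 12*s = 0, i.e. -s*(s - 4)*(s + 3) = 0, at s = -3, 0, 4.
On [-3, 0] the curve lies below the axis; ∫[-3,0] (-s^3 + s^2 + 12*s) ds = -99/4, giving area 99/4.
On [0, 4] the curve lies above the axis; ∫[0,4] (-s^3 + s^2 + 12*s) ds = 160/3, giving area 160/3.
Total area = 99/4 + 160/3 = 937/12.

937/12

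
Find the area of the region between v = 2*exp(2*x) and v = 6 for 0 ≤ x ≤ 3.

The difference (2*exp(2*x)) - (6) = 2*exp(2*x) - 6 changes sign at x = log(3)/2 inside [0, 3], so split the integral there.
∫[0,log(3)/2] (2*exp(2*x) - 6) dx = 2 - log(27); the area of that piece is -2 + log(27).
∫[log(3)/2,3] (2*exp(2*x) - 6) dx = -21 + 3*log(3) + exp(6).
Total area = (-2 + log(27)) + (-21 + 3*log(3) + exp(6)) = -23 + 6*log(3) + exp(6).

-23 + 6*log(3) + exp(6)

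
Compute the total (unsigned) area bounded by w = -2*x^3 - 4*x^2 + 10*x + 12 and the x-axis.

The curve meets the x-axis where -2*x^3 - 4*x^2 + 10*x + 12 = 0, i.e. -2*(x - 2)*(x + 1)*(x + 3) = 0, at x = -3, -1, 2.
On [-3, -1] the curve lies below the axis; ∫[-3,-1] (-2*x^3 - 4*x^2 + 10*x + 12) dx = -32/3, giving area 32/3.
On [-1, 2] the curve lies above the axis; ∫[-1,2] (-2*x^3 - 4*x^2 + 10*x + 12) dx = 63/2, giving area 63/2.
Total area = 32/3 + 63/2 = 253/6.

253/6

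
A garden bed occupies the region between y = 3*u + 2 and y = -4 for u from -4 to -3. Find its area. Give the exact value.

On [-4, -3], (3*u + 2) - (-4) = 3*u + 6 is ≤ 0 throughout, so the area is a single integral of |3*u + 6|.
∫[-4,-3] (3*u + 6) du = -9/2; the area of that piece is 9/2.

9/2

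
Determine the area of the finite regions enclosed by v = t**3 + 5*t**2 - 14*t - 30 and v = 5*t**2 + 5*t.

Set the curves equal: t**3 + 5*t**2 - 14*t - 30 = 5*t**2 + 5*t, so t**3 - 19*t - 30 = 0, which factors as (t - 5)*(t + 2)*(t + 3) = 0. The curves meet at t = -3, -2, 5.
On [-3, -2], v = t**3 + 5*t**2 - 14*t - 30 is on top; that piece has area ∫[-3,-2] (t**3 - 19*t - 30) dt = 5/4.
On [-2, 5], v = 5*t**2 + 5*t is on top; that piece has area ∫[-2,5] (-(t**3 - 19*t - 30)) dt = 1029/4.
Total enclosed area = 5/4 + 1029/4 = 517/2.

517/2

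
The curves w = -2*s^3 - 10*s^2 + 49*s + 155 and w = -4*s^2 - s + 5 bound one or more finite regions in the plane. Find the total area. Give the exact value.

1048

Set the curves equal: -2*s^3 - 10*s^2 + 49*s + 155 = -4*s^2 - s + 5, so -2*s^3 - 6*s^2 + 50*s + 150 = 0, which factors as -2*(s - 5)*(s + 3)*(s + 5) = 0. The curves meet at s = -5, -3, 5.
On [-5, -3], w = -4*s^2 - s + 5 is on top; that piece has area ∫[-5,-3] (-(-2*s^3 - 6*s^2 + 50*s + 150)) ds = 24.
On [-3, 5], w = -2*s^3 - 10*s^2 + 49*s + 155 is on top; that piece has area ∫[-3,5] (-2*s^3 - 6*s^2 + 50*s + 150) ds = 1024.
Total enclosed area = 24 + 1024 = 1048.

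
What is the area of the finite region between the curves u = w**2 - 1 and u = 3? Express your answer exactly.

32/3

Both boundary curves give u as a function of w, so integrate with respect to w. Setting them equal: w**2 - 4 = 0, i.e. (w - 2)*(w + 2) = 0, so they meet at w = -2, 2.
For w in [-2, 2], u = w**2 - 1 is on the left; area = ∫[-2,2] (-(w**2 - 4)) dw = 32/3.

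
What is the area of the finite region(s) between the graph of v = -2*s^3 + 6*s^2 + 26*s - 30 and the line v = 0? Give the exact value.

256

The curve meets the s-axis where -2*s^3 + 6*s^2 + 26*s - 30 = 0, i.e. -2*(s - 5)*(s - 1)*(s + 3) = 0, at s = -3, 1, 5.
On [-3, 1] the curve lies below the axis; ∫[-3,1] (-2*s^3 + 6*s^2 + 26*s - 30) ds = -128, giving area 128.
On [1, 5] the curve lies above the axis; ∫[1,5] (-2*s^3 + 6*s^2 + 26*s - 30) ds = 128, giving area 128.
Total area = 128 + 128 = 256.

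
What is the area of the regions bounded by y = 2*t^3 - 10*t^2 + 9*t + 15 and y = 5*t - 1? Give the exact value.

Set the curves equal: 2*t^3 - 10*t^2 + 9*t + 15 = 5*t - 1, so 2*t^3 - 10*t^2 + 4*t + 16 = 0, which factors as 2*(t - 4)*(t - 2)*(t + 1) = 0. The curves meet at t = -1, 2, 4.
On [-1, 2], y = 2*t^3 - 10*t^2 + 9*t + 15 is on top; that piece has area ∫[-1,2] (2*t^3 - 10*t^2 + 4*t + 16) dt = 63/2.
On [2, 4], y = 5*t - 1 is on top; that piece has area ∫[2,4] (-(2*t^3 - 10*t^2 + 4*t + 16)) dt = 32/3.
Total enclosed area = 63/2 + 32/3 = 253/6.

253/6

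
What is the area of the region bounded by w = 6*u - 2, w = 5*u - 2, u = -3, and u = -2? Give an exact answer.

On [-3, -2], (6*u - 2) - (5*u - 2) = u is ≤ 0 throughout, so the area is a single integral of |u|.
∫[-3,-2] (u) du = -5/2; the area of that piece is 5/2.

5/2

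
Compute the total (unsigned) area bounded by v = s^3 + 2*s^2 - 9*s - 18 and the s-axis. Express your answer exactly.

The curve meets the s-axis where s^3 + 2*s^2 - 9*s - 18 = 0, i.e. (s - 3)*(s + 2)*(s + 3) = 0, at s = -3, -2, 3.
On [-3, -2] the curve lies above the axis; ∫[-3,-2] (s^3 + 2*s^2 - 9*s - 18) ds = 11/12, giving area 11/12.
On [-2, 3] the curve lies below the axis; ∫[-2,3] (s^3 + 2*s^2 - 9*s - 18) ds = -875/12, giving area 875/12.
Total area = 11/12 + 875/12 = 443/6.

443/6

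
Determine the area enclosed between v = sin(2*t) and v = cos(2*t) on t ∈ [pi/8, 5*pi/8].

sqrt(2)

On [pi/8, 5*pi/8], (sin(2*t)) - (cos(2*t)) = sin(2*t) - cos(2*t) is ≥ 0 throughout, so the area is a single integral of |sin(2*t) - cos(2*t)|.
∫[pi/8,5*pi/8] (sin(2*t) - cos(2*t)) dt = sqrt(2).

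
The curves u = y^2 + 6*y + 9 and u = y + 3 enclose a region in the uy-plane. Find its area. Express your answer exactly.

Both boundary curves give u as a function of y, so integrate with respect to y. Setting them equal: y^2 + 5*y + 6 = 0, i.e. (y + 2)*(y + 3) = 0, so they meet at y = -3, -2.
For y in [-3, -2], u = y^2 + 6*y + 9 is on the left; area = ∫[-3,-2] (-(y^2 + 5*y + 6)) dy = 1/6.

1/6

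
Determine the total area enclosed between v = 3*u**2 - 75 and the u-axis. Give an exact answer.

500

The curve meets the u-axis where 3*u**2 - 75 = 0, i.e. 3*(u - 5)*(u + 5) = 0, at u = -5, 5.
On [-5, 5] the curve lies below the axis; ∫[-5,5] (3*u**2 - 75) du = -500, giving area 500.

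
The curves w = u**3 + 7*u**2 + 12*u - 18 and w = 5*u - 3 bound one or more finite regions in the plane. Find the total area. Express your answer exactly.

148/3

Set the curves equal: u**3 + 7*u**2 + 12*u - 18 = 5*u - 3, so u**3 + 7*u**2 + 7*u - 15 = 0, which factors as (u - 1)*(u + 3)*(u + 5) = 0. The curves meet at u = -5, -3, 1.
On [-5, -3], w = u**3 + 7*u**2 + 12*u - 18 is on top; that piece has area ∫[-5,-3] (u**3 + 7*u**2 + 7*u - 15) du = 20/3.
On [-3, 1], w = 5*u - 3 is on top; that piece has area ∫[-3,1] (-(u**3 + 7*u**2 + 7*u - 15)) du = 128/3.
Total enclosed area = 20/3 + 128/3 = 148/3.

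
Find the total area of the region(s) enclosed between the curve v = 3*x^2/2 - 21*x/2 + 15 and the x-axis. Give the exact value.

The curve meets the x-axis where 3*x^2/2 - 21*x/2 + 15 = 0, i.e. 3*(x - 5)*(x - 2)/2 = 0, at x = 2, 5.
On [2, 5] the curve lies below the axis; ∫[2,5] (3*x^2/2 - 21*x/2 + 15) dx = -27/4, giving area 27/4.

27/4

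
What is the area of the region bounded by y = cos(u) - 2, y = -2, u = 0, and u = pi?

The difference (cos(u) - 2) - (-2) = cos(u) changes sign at u = pi/2 inside [0, pi], so split the integral there.
∫[0,pi/2] (cos(u)) du = 1.
∫[pi/2,pi] (cos(u)) du = -1; the area of that piece is 1.
Total area = 1 + 1 = 2.

2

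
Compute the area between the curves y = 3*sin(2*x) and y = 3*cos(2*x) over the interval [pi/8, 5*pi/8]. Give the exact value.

3*sqrt(2)

On [pi/8, 5*pi/8], (3*sin(2*x)) - (3*cos(2*x)) = 3*sin(2*x) - 3*cos(2*x) is ≥ 0 throughout, so the area is a single integral of |3*sin(2*x) - 3*cos(2*x)|.
∫[pi/8,5*pi/8] (3*sin(2*x) - 3*cos(2*x)) dx = 3*sqrt(2).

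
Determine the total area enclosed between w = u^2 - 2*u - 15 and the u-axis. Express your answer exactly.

The curve meets the u-axis where u^2 - 2*u - 15 = 0, i.e. (u - 5)*(u + 3) = 0, at u = -3, 5.
On [-3, 5] the curve lies below the axis; ∫[-3,5] (u^2 - 2*u - 15) du = -256/3, giving area 256/3.

256/3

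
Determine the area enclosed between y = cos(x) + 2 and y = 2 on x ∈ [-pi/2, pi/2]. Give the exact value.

2

On [-pi/2, pi/2], (cos(x) + 2) - (2) = cos(x) is ≥ 0 throughout, so the area is a single integral of |cos(x)|.
∫[-pi/2,pi/2] (cos(x)) dx = 2.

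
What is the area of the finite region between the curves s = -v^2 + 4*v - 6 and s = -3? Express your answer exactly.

Both boundary curves give s as a function of v, so integrate with respect to v. Setting them equal: -v^2 + 4*v - 3 = 0, i.e. -(v - 3)*(v - 1) = 0, so they meet at v = 1, 3.
For v in [1, 3], s = -v^2 + 4*v - 6 is on the right; area = ∫[1,3] (-v^2 + 4*v - 3) dv = 4/3.

4/3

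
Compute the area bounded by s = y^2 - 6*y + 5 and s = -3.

4/3

Both boundary curves give s as a function of y, so integrate with respect to y. Setting them equal: y^2 - 6*y + 8 = 0, i.e. (y - 4)*(y - 2) = 0, so they meet at y = 2, 4.
For y in [2, 4], s = y^2 - 6*y + 5 is on the left; area = ∫[2,4] (-(y^2 - 6*y + 8)) dy = 4/3.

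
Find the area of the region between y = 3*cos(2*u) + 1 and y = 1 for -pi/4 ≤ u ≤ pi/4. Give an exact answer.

3

On [-pi/4, pi/4], (3*cos(2*u) + 1) - (1) = 3*cos(2*u) is ≥ 0 throughout, so the area is a single integral of |3*cos(2*u)|.
∫[-pi/4,pi/4] (3*cos(2*u)) du = 3.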